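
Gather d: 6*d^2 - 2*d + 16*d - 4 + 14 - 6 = 6*d^2 + 14*d + 4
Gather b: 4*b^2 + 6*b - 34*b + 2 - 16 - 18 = 4*b^2 - 28*b - 32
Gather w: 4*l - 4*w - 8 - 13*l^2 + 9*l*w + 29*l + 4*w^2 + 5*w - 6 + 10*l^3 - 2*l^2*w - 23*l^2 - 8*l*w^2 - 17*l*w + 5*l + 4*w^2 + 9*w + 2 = 10*l^3 - 36*l^2 + 38*l + w^2*(8 - 8*l) + w*(-2*l^2 - 8*l + 10) - 12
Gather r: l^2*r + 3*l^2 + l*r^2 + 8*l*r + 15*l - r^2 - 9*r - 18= 3*l^2 + 15*l + r^2*(l - 1) + r*(l^2 + 8*l - 9) - 18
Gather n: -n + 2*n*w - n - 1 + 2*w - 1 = n*(2*w - 2) + 2*w - 2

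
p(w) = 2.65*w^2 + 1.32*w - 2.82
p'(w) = 5.3*w + 1.32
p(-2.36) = 8.82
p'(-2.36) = -11.19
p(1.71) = 7.19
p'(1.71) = 10.38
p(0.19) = -2.47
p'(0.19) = 2.33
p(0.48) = -1.58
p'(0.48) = 3.86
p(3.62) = 36.69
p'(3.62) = 20.51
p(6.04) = 101.83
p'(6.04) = 33.33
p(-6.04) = 85.88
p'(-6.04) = -30.69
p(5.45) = 83.09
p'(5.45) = 30.20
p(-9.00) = 199.95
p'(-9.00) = -46.38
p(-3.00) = 17.07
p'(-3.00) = -14.58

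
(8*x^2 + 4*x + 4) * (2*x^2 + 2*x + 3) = 16*x^4 + 24*x^3 + 40*x^2 + 20*x + 12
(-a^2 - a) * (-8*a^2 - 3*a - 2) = 8*a^4 + 11*a^3 + 5*a^2 + 2*a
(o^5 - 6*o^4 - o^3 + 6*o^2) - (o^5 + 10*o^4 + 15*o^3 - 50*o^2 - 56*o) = -16*o^4 - 16*o^3 + 56*o^2 + 56*o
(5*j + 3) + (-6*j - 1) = 2 - j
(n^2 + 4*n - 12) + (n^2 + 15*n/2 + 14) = 2*n^2 + 23*n/2 + 2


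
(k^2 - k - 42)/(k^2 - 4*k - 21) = (k + 6)/(k + 3)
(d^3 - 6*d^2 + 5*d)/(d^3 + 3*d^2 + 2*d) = (d^2 - 6*d + 5)/(d^2 + 3*d + 2)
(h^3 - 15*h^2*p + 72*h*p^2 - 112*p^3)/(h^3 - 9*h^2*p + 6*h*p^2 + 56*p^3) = (h - 4*p)/(h + 2*p)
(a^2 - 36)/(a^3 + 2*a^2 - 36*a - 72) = 1/(a + 2)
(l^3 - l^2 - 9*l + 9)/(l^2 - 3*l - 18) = (l^2 - 4*l + 3)/(l - 6)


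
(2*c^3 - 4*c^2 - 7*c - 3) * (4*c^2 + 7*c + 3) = 8*c^5 - 2*c^4 - 50*c^3 - 73*c^2 - 42*c - 9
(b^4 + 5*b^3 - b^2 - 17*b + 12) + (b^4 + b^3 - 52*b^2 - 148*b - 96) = 2*b^4 + 6*b^3 - 53*b^2 - 165*b - 84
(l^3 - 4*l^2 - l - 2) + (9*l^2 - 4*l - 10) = l^3 + 5*l^2 - 5*l - 12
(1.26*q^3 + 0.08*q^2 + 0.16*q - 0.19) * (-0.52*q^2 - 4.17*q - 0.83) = -0.6552*q^5 - 5.2958*q^4 - 1.4626*q^3 - 0.6348*q^2 + 0.6595*q + 0.1577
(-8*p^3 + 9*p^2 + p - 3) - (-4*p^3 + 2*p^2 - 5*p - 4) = -4*p^3 + 7*p^2 + 6*p + 1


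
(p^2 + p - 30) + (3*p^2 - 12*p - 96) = 4*p^2 - 11*p - 126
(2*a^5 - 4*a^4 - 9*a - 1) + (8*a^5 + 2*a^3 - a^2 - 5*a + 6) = 10*a^5 - 4*a^4 + 2*a^3 - a^2 - 14*a + 5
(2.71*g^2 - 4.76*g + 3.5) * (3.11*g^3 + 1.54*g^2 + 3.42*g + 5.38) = 8.4281*g^5 - 10.6302*g^4 + 12.8228*g^3 + 3.6906*g^2 - 13.6388*g + 18.83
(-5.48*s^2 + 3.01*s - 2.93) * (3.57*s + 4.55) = -19.5636*s^3 - 14.1883*s^2 + 3.2354*s - 13.3315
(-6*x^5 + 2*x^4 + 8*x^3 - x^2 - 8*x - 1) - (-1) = -6*x^5 + 2*x^4 + 8*x^3 - x^2 - 8*x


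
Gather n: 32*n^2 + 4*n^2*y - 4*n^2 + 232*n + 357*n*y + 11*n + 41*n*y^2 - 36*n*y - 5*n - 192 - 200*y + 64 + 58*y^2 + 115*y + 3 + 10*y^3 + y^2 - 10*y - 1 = n^2*(4*y + 28) + n*(41*y^2 + 321*y + 238) + 10*y^3 + 59*y^2 - 95*y - 126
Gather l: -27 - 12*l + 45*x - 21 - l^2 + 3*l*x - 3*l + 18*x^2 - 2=-l^2 + l*(3*x - 15) + 18*x^2 + 45*x - 50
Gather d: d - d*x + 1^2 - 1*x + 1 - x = d*(1 - x) - 2*x + 2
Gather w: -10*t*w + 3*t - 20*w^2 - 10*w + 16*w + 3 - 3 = 3*t - 20*w^2 + w*(6 - 10*t)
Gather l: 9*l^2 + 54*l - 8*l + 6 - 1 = 9*l^2 + 46*l + 5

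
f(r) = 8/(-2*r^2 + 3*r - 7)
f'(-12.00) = 0.00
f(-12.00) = -0.02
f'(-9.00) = -0.00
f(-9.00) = -0.04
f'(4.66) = 0.09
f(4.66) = -0.22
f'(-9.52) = -0.01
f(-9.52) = -0.04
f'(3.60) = 0.19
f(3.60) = -0.36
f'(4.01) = 0.14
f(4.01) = -0.29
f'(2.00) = 0.49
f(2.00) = -0.89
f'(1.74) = 0.52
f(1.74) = -1.02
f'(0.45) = -0.26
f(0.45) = -1.32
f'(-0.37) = -0.51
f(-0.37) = -0.95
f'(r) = 8*(4*r - 3)/(-2*r^2 + 3*r - 7)^2 = 8*(4*r - 3)/(2*r^2 - 3*r + 7)^2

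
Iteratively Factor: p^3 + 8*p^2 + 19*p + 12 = (p + 4)*(p^2 + 4*p + 3) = (p + 3)*(p + 4)*(p + 1)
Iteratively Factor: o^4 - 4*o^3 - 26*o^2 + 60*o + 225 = (o + 3)*(o^3 - 7*o^2 - 5*o + 75) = (o - 5)*(o + 3)*(o^2 - 2*o - 15) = (o - 5)^2*(o + 3)*(o + 3)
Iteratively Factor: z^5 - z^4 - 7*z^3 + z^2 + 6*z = (z - 1)*(z^4 - 7*z^2 - 6*z) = (z - 3)*(z - 1)*(z^3 + 3*z^2 + 2*z) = (z - 3)*(z - 1)*(z + 2)*(z^2 + z) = z*(z - 3)*(z - 1)*(z + 2)*(z + 1)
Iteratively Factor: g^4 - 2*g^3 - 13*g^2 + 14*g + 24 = (g - 2)*(g^3 - 13*g - 12) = (g - 2)*(g + 1)*(g^2 - g - 12) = (g - 2)*(g + 1)*(g + 3)*(g - 4)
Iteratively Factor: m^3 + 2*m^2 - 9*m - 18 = (m + 2)*(m^2 - 9) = (m - 3)*(m + 2)*(m + 3)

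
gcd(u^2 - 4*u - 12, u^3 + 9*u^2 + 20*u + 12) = u + 2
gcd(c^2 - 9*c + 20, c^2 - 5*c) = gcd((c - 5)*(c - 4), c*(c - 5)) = c - 5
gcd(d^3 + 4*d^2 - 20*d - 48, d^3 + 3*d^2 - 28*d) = d - 4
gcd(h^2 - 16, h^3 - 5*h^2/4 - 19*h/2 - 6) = h - 4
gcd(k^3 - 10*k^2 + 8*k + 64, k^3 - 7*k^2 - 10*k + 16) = k^2 - 6*k - 16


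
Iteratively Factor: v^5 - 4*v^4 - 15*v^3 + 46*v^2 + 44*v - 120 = (v + 3)*(v^4 - 7*v^3 + 6*v^2 + 28*v - 40) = (v - 2)*(v + 3)*(v^3 - 5*v^2 - 4*v + 20) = (v - 2)^2*(v + 3)*(v^2 - 3*v - 10) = (v - 2)^2*(v + 2)*(v + 3)*(v - 5)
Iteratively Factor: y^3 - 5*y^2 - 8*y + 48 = (y + 3)*(y^2 - 8*y + 16) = (y - 4)*(y + 3)*(y - 4)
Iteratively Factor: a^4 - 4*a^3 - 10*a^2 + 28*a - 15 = (a - 1)*(a^3 - 3*a^2 - 13*a + 15) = (a - 1)*(a + 3)*(a^2 - 6*a + 5) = (a - 1)^2*(a + 3)*(a - 5)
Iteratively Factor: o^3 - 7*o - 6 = (o + 2)*(o^2 - 2*o - 3) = (o - 3)*(o + 2)*(o + 1)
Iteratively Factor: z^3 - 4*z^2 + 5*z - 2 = (z - 1)*(z^2 - 3*z + 2) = (z - 2)*(z - 1)*(z - 1)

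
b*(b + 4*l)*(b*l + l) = b^3*l + 4*b^2*l^2 + b^2*l + 4*b*l^2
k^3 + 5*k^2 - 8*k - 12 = (k - 2)*(k + 1)*(k + 6)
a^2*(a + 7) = a^3 + 7*a^2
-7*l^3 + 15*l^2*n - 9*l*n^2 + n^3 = (-7*l + n)*(-l + n)^2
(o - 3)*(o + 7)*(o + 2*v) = o^3 + 2*o^2*v + 4*o^2 + 8*o*v - 21*o - 42*v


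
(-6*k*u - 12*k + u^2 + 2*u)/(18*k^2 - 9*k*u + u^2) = (u + 2)/(-3*k + u)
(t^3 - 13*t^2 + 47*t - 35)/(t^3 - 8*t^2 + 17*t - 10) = (t - 7)/(t - 2)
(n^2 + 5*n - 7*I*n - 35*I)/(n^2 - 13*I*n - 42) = (n + 5)/(n - 6*I)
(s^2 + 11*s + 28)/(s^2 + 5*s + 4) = (s + 7)/(s + 1)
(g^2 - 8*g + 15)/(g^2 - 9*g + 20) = (g - 3)/(g - 4)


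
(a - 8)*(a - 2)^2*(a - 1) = a^4 - 13*a^3 + 48*a^2 - 68*a + 32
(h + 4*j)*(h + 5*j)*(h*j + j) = h^3*j + 9*h^2*j^2 + h^2*j + 20*h*j^3 + 9*h*j^2 + 20*j^3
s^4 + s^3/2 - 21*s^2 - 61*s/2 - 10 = (s - 5)*(s + 1/2)*(s + 1)*(s + 4)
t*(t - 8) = t^2 - 8*t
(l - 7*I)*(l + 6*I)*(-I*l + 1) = -I*l^3 - 43*I*l + 42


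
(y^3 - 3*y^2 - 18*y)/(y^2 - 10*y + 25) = y*(y^2 - 3*y - 18)/(y^2 - 10*y + 25)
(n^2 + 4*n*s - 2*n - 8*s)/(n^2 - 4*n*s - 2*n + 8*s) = (-n - 4*s)/(-n + 4*s)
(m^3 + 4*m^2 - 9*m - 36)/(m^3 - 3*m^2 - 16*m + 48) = (m + 3)/(m - 4)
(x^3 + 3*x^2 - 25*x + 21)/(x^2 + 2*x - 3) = (x^2 + 4*x - 21)/(x + 3)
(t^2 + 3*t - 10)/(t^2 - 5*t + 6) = (t + 5)/(t - 3)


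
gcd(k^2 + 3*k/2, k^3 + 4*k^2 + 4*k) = k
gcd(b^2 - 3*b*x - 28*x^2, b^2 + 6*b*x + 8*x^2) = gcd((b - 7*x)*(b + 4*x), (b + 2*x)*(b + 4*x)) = b + 4*x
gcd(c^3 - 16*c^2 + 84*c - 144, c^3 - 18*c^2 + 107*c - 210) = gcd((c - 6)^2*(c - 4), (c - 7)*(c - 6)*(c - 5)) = c - 6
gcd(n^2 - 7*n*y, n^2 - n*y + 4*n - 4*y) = 1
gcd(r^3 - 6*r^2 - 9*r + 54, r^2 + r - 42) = r - 6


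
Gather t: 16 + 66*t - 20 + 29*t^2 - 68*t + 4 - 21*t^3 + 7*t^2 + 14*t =-21*t^3 + 36*t^2 + 12*t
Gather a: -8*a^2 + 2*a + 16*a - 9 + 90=-8*a^2 + 18*a + 81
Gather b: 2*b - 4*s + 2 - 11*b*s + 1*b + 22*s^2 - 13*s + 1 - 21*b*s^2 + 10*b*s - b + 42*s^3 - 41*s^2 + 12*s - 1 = b*(-21*s^2 - s + 2) + 42*s^3 - 19*s^2 - 5*s + 2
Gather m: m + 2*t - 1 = m + 2*t - 1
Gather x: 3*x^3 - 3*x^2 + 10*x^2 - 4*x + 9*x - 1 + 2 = 3*x^3 + 7*x^2 + 5*x + 1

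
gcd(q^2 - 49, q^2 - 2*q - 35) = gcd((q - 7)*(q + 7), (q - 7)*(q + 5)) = q - 7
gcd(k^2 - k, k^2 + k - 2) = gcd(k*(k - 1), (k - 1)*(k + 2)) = k - 1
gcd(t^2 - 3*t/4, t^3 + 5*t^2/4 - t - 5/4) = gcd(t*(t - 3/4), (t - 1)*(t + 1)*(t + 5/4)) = 1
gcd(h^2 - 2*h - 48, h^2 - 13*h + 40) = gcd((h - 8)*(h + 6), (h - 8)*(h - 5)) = h - 8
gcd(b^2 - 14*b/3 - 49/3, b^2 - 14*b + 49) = b - 7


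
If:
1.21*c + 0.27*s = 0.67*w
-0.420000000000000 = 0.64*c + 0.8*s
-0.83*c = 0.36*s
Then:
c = 0.35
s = -0.80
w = 0.31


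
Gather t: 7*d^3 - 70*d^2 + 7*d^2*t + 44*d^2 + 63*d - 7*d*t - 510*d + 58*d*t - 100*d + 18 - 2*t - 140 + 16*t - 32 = 7*d^3 - 26*d^2 - 547*d + t*(7*d^2 + 51*d + 14) - 154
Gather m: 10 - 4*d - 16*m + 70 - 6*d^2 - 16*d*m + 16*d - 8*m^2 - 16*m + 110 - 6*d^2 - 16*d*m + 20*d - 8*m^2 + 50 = -12*d^2 + 32*d - 16*m^2 + m*(-32*d - 32) + 240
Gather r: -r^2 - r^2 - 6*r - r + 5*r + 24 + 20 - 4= -2*r^2 - 2*r + 40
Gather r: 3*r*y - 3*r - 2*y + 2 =r*(3*y - 3) - 2*y + 2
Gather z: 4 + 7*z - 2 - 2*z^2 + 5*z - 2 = -2*z^2 + 12*z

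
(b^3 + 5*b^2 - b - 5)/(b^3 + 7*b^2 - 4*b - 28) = (b^3 + 5*b^2 - b - 5)/(b^3 + 7*b^2 - 4*b - 28)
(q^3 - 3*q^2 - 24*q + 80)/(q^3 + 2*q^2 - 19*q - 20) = (q - 4)/(q + 1)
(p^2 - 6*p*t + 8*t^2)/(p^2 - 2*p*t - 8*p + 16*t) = (p - 4*t)/(p - 8)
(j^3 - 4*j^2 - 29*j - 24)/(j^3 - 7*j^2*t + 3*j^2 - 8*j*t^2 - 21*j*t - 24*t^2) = (-j^2 + 7*j + 8)/(-j^2 + 7*j*t + 8*t^2)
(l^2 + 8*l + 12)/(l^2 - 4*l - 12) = (l + 6)/(l - 6)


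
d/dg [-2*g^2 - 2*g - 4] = -4*g - 2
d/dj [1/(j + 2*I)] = -1/(j + 2*I)^2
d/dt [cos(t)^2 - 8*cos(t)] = 2*(4 - cos(t))*sin(t)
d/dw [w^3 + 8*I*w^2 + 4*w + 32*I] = 3*w^2 + 16*I*w + 4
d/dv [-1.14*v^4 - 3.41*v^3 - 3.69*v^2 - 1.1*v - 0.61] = -4.56*v^3 - 10.23*v^2 - 7.38*v - 1.1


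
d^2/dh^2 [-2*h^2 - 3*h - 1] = -4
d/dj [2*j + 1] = 2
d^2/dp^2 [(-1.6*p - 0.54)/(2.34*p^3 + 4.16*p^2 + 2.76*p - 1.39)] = (-52.56576*p^5 - 128.932128*p^4 - 118.816256*p^3 - 139.44528*p^2 - 103.249848*p - 26.74848)/(12.812904*p^9 + 68.335488*p^8 + 166.82328*p^7 + 210.359708*p^6 + 115.581024*p^5 - 30.95976*p^4 - 61.168626*p^3 - 7.652784*p^2 + 15.997788*p - 2.685619)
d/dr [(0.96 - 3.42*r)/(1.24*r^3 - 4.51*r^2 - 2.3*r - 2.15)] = (8.4816*r^3 - 18.9954*r^2 + 8.6592*r + 9.561)/(1.5376*r^6 - 11.1848*r^5 + 14.6361*r^4 + 15.414*r^3 + 24.683*r^2 + 9.89*r + 4.6225)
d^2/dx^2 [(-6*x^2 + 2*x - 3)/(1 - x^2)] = 2*(-2*x^3 + 27*x^2 - 6*x + 9)/(x^6 - 3*x^4 + 3*x^2 - 1)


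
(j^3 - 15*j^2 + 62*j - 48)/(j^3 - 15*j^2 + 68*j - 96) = (j^2 - 7*j + 6)/(j^2 - 7*j + 12)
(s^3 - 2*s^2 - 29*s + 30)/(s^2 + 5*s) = s - 7 + 6/s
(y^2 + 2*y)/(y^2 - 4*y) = (y + 2)/(y - 4)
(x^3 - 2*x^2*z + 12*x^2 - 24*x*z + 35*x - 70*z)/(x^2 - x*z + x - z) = (x^3 - 2*x^2*z + 12*x^2 - 24*x*z + 35*x - 70*z)/(x^2 - x*z + x - z)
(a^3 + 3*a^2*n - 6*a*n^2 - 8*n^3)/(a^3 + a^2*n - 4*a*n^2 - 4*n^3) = (a + 4*n)/(a + 2*n)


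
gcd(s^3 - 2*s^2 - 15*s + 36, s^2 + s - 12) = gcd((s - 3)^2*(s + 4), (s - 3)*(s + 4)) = s^2 + s - 12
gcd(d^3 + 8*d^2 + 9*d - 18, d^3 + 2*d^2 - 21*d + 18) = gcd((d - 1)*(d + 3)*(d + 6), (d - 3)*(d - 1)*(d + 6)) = d^2 + 5*d - 6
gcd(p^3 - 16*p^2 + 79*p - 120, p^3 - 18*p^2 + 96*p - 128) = p - 8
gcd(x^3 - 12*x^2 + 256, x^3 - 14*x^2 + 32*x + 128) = x^2 - 16*x + 64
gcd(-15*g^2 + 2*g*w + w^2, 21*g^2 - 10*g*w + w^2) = -3*g + w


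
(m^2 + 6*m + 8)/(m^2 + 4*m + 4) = (m + 4)/(m + 2)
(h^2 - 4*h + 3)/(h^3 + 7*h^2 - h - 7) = (h - 3)/(h^2 + 8*h + 7)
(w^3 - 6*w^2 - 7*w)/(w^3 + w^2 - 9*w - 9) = w*(w - 7)/(w^2 - 9)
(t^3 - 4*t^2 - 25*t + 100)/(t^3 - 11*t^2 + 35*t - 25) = (t^2 + t - 20)/(t^2 - 6*t + 5)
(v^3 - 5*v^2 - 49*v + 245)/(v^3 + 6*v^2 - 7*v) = (v^2 - 12*v + 35)/(v*(v - 1))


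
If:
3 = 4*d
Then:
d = 3/4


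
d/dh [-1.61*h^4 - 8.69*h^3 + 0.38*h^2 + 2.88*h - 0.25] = -6.44*h^3 - 26.07*h^2 + 0.76*h + 2.88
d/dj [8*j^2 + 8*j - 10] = 16*j + 8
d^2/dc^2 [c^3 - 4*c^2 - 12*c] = 6*c - 8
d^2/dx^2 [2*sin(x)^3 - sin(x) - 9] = (13 - 18*sin(x)^2)*sin(x)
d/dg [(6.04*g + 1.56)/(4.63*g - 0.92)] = (11.757232 - 59.169548*g)/(4.63*g - 0.92)^3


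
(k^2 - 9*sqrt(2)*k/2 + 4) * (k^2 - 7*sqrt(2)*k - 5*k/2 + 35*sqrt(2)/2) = k^4 - 23*sqrt(2)*k^3/2 - 5*k^3/2 + 115*sqrt(2)*k^2/4 + 67*k^2 - 335*k/2 - 28*sqrt(2)*k + 70*sqrt(2)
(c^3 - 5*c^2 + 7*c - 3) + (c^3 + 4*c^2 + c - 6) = 2*c^3 - c^2 + 8*c - 9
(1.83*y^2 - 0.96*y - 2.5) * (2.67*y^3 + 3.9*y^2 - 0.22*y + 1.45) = 4.8861*y^5 + 4.5738*y^4 - 10.8216*y^3 - 6.8853*y^2 - 0.842*y - 3.625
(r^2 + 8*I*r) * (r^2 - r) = r^4 - r^3 + 8*I*r^3 - 8*I*r^2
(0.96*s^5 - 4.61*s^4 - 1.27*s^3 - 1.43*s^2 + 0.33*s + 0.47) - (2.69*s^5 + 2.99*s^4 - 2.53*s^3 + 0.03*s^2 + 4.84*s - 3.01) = -1.73*s^5 - 7.6*s^4 + 1.26*s^3 - 1.46*s^2 - 4.51*s + 3.48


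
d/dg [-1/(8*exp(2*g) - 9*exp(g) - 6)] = (16*exp(g) - 9)*exp(g)/(-8*exp(2*g) + 9*exp(g) + 6)^2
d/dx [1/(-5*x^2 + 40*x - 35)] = 2*(x - 4)/(5*(x^2 - 8*x + 7)^2)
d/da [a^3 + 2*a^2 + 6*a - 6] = 3*a^2 + 4*a + 6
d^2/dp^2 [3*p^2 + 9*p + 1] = 6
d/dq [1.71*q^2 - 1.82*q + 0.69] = 3.42*q - 1.82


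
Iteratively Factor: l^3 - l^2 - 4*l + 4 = (l - 2)*(l^2 + l - 2) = (l - 2)*(l - 1)*(l + 2)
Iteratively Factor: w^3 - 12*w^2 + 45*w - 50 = (w - 5)*(w^2 - 7*w + 10) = (w - 5)*(w - 2)*(w - 5)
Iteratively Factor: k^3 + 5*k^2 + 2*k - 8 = (k - 1)*(k^2 + 6*k + 8) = (k - 1)*(k + 2)*(k + 4)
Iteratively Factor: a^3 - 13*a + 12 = (a - 1)*(a^2 + a - 12) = (a - 1)*(a + 4)*(a - 3)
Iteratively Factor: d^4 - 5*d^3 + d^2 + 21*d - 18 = (d - 1)*(d^3 - 4*d^2 - 3*d + 18) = (d - 3)*(d - 1)*(d^2 - d - 6) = (d - 3)^2*(d - 1)*(d + 2)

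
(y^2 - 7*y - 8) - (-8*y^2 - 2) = 9*y^2 - 7*y - 6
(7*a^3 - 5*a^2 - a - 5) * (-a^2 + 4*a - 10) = -7*a^5 + 33*a^4 - 89*a^3 + 51*a^2 - 10*a + 50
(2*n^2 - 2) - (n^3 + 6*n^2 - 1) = -n^3 - 4*n^2 - 1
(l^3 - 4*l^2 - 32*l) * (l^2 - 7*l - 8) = l^5 - 11*l^4 - 12*l^3 + 256*l^2 + 256*l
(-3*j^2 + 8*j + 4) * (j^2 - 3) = -3*j^4 + 8*j^3 + 13*j^2 - 24*j - 12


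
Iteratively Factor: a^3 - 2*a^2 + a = (a)*(a^2 - 2*a + 1) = a*(a - 1)*(a - 1)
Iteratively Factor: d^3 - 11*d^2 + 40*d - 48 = (d - 4)*(d^2 - 7*d + 12) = (d - 4)^2*(d - 3)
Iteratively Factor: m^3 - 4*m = (m + 2)*(m^2 - 2*m) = (m - 2)*(m + 2)*(m)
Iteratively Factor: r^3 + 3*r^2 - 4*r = (r + 4)*(r^2 - r) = r*(r + 4)*(r - 1)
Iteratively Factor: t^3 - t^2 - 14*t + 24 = (t + 4)*(t^2 - 5*t + 6) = (t - 3)*(t + 4)*(t - 2)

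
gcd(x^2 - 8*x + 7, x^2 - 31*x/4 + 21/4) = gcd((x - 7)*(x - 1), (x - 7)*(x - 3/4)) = x - 7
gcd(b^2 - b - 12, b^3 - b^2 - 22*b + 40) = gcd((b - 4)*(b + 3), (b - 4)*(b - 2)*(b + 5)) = b - 4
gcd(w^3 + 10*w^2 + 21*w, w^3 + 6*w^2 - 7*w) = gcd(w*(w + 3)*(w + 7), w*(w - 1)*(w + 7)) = w^2 + 7*w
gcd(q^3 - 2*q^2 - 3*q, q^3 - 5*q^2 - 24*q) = q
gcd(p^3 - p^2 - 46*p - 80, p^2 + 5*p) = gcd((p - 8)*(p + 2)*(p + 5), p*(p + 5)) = p + 5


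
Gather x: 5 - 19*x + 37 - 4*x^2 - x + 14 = -4*x^2 - 20*x + 56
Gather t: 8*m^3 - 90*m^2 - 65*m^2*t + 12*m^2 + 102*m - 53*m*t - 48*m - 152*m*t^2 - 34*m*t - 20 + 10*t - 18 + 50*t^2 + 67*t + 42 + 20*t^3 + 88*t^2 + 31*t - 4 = 8*m^3 - 78*m^2 + 54*m + 20*t^3 + t^2*(138 - 152*m) + t*(-65*m^2 - 87*m + 108)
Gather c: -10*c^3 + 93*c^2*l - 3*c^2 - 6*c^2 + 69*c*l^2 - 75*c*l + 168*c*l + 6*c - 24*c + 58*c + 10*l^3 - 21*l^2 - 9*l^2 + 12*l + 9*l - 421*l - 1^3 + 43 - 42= -10*c^3 + c^2*(93*l - 9) + c*(69*l^2 + 93*l + 40) + 10*l^3 - 30*l^2 - 400*l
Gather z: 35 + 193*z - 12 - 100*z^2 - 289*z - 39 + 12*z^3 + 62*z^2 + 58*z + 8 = 12*z^3 - 38*z^2 - 38*z - 8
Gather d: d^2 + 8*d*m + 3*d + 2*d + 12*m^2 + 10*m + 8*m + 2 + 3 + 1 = d^2 + d*(8*m + 5) + 12*m^2 + 18*m + 6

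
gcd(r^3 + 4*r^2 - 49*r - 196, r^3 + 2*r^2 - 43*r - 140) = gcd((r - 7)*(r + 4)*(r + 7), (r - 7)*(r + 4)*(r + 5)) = r^2 - 3*r - 28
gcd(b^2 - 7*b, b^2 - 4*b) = b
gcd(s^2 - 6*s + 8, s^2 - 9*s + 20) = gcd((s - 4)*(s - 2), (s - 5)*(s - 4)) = s - 4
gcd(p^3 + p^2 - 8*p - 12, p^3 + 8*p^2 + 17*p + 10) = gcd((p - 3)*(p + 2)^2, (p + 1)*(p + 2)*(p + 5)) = p + 2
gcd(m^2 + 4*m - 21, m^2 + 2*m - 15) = m - 3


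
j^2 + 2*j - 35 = (j - 5)*(j + 7)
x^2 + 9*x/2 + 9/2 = (x + 3/2)*(x + 3)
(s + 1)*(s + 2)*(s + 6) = s^3 + 9*s^2 + 20*s + 12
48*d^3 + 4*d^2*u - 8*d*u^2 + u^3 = (-6*d + u)*(-4*d + u)*(2*d + u)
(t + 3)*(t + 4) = t^2 + 7*t + 12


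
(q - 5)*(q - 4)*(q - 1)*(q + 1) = q^4 - 9*q^3 + 19*q^2 + 9*q - 20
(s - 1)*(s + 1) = s^2 - 1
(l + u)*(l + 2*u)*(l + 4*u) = l^3 + 7*l^2*u + 14*l*u^2 + 8*u^3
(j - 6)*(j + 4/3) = j^2 - 14*j/3 - 8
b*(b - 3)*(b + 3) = b^3 - 9*b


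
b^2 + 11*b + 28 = (b + 4)*(b + 7)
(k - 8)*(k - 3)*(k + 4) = k^3 - 7*k^2 - 20*k + 96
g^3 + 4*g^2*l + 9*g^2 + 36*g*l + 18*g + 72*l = (g + 3)*(g + 6)*(g + 4*l)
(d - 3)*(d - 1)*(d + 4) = d^3 - 13*d + 12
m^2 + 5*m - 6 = (m - 1)*(m + 6)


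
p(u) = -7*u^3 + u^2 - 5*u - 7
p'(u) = -21*u^2 + 2*u - 5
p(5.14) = -956.86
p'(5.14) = -549.53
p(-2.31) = 96.17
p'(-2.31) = -121.68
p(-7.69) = 3273.88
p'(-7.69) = -1262.24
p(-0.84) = 2.05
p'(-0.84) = -21.50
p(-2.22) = 85.62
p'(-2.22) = -112.94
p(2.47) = -118.73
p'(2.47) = -128.18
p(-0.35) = -4.83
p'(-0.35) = -8.27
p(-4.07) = 501.85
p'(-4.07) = -361.00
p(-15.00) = 23918.00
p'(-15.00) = -4760.00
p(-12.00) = 12293.00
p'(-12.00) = -3053.00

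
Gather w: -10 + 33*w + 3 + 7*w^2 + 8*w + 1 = 7*w^2 + 41*w - 6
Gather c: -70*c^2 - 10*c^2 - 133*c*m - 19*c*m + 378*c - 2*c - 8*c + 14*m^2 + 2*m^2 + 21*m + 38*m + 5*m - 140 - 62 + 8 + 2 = -80*c^2 + c*(368 - 152*m) + 16*m^2 + 64*m - 192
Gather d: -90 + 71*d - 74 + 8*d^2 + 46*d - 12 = 8*d^2 + 117*d - 176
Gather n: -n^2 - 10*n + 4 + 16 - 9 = -n^2 - 10*n + 11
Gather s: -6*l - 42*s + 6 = -6*l - 42*s + 6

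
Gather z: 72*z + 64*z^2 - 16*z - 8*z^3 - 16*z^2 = -8*z^3 + 48*z^2 + 56*z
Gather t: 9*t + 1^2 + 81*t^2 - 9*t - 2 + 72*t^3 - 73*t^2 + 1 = 72*t^3 + 8*t^2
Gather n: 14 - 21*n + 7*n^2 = 7*n^2 - 21*n + 14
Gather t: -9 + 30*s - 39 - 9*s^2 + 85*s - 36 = -9*s^2 + 115*s - 84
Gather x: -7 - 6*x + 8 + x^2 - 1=x^2 - 6*x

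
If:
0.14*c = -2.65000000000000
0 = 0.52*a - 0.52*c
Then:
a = -18.93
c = -18.93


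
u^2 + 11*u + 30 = (u + 5)*(u + 6)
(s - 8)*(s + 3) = s^2 - 5*s - 24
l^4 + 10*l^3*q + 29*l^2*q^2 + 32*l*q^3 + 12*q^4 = (l + q)^2*(l + 2*q)*(l + 6*q)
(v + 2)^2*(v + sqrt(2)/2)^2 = v^4 + sqrt(2)*v^3 + 4*v^3 + 9*v^2/2 + 4*sqrt(2)*v^2 + 2*v + 4*sqrt(2)*v + 2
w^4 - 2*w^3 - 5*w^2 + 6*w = w*(w - 3)*(w - 1)*(w + 2)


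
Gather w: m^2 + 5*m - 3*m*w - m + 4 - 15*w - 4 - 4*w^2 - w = m^2 + 4*m - 4*w^2 + w*(-3*m - 16)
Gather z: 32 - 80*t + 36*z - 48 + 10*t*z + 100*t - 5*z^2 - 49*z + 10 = 20*t - 5*z^2 + z*(10*t - 13) - 6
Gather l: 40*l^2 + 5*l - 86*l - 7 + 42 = 40*l^2 - 81*l + 35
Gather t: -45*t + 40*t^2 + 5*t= 40*t^2 - 40*t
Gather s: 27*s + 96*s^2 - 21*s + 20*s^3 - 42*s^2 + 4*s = 20*s^3 + 54*s^2 + 10*s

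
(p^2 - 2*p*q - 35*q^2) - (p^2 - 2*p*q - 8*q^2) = -27*q^2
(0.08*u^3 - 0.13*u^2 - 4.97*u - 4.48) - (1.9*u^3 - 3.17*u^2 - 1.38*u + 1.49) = -1.82*u^3 + 3.04*u^2 - 3.59*u - 5.97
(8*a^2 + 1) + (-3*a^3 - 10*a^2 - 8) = -3*a^3 - 2*a^2 - 7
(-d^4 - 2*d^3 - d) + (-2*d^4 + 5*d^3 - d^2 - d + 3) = -3*d^4 + 3*d^3 - d^2 - 2*d + 3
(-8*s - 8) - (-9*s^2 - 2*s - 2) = 9*s^2 - 6*s - 6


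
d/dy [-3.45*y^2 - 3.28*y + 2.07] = -6.9*y - 3.28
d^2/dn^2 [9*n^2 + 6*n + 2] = 18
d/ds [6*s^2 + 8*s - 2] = 12*s + 8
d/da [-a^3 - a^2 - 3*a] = -3*a^2 - 2*a - 3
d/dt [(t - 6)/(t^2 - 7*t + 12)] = (t^2 - 7*t - (t - 6)*(2*t - 7) + 12)/(t^2 - 7*t + 12)^2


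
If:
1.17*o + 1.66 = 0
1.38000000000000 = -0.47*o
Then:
No Solution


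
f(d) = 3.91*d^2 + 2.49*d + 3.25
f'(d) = 7.82*d + 2.49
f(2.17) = 27.07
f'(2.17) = 19.46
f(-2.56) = 22.50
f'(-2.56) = -17.53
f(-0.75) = 3.58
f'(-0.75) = -3.38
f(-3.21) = 35.55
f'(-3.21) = -22.61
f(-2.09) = 15.13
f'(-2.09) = -13.85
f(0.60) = 6.15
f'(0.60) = 7.18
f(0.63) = 6.37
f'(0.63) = 7.42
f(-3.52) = 42.93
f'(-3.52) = -25.04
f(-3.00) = 30.97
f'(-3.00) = -20.97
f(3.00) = 45.91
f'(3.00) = 25.95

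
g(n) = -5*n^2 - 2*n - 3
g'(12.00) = -122.00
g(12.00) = -747.00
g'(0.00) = -2.00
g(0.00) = -3.00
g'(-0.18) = -0.20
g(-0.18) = -2.80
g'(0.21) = -4.10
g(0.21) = -3.64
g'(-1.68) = 14.80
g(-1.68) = -13.75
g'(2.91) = -31.10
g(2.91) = -51.16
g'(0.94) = -11.40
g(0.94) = -9.30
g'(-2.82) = 26.20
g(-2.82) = -37.12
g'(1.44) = -16.40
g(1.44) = -16.25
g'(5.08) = -52.80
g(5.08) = -142.19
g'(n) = -10*n - 2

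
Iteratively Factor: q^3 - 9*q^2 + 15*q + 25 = (q - 5)*(q^2 - 4*q - 5) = (q - 5)^2*(q + 1)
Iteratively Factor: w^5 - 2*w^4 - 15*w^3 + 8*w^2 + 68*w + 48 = (w - 3)*(w^4 + w^3 - 12*w^2 - 28*w - 16) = (w - 3)*(w + 1)*(w^3 - 12*w - 16) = (w - 3)*(w + 1)*(w + 2)*(w^2 - 2*w - 8) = (w - 3)*(w + 1)*(w + 2)^2*(w - 4)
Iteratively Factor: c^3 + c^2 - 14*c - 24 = (c + 3)*(c^2 - 2*c - 8) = (c - 4)*(c + 3)*(c + 2)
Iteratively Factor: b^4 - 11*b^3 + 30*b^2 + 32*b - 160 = (b + 2)*(b^3 - 13*b^2 + 56*b - 80) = (b - 5)*(b + 2)*(b^2 - 8*b + 16) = (b - 5)*(b - 4)*(b + 2)*(b - 4)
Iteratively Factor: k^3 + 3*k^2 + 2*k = (k)*(k^2 + 3*k + 2) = k*(k + 1)*(k + 2)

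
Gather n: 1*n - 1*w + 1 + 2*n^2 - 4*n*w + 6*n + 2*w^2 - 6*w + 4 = 2*n^2 + n*(7 - 4*w) + 2*w^2 - 7*w + 5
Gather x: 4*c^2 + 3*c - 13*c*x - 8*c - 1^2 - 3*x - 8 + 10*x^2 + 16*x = 4*c^2 - 5*c + 10*x^2 + x*(13 - 13*c) - 9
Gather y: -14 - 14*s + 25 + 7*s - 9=2 - 7*s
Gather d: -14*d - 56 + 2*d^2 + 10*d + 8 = 2*d^2 - 4*d - 48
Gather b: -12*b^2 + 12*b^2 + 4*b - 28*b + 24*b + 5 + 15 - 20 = 0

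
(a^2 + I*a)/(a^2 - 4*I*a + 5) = a/(a - 5*I)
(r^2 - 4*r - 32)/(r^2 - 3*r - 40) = (r + 4)/(r + 5)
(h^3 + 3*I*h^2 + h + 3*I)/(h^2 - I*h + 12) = (h^2 + 1)/(h - 4*I)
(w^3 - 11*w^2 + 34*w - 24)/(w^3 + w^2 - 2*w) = (w^2 - 10*w + 24)/(w*(w + 2))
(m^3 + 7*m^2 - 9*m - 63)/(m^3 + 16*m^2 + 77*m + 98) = (m^2 - 9)/(m^2 + 9*m + 14)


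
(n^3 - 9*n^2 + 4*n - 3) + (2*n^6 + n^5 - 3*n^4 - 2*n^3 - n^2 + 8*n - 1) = 2*n^6 + n^5 - 3*n^4 - n^3 - 10*n^2 + 12*n - 4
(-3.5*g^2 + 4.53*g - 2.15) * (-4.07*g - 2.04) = 14.245*g^3 - 11.2971*g^2 - 0.4907*g + 4.386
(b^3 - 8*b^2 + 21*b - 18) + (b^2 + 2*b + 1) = b^3 - 7*b^2 + 23*b - 17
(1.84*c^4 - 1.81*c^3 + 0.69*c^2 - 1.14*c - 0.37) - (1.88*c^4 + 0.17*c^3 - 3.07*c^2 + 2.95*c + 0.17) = -0.0399999999999998*c^4 - 1.98*c^3 + 3.76*c^2 - 4.09*c - 0.54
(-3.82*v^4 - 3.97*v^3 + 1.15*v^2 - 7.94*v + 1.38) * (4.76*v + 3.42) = -18.1832*v^5 - 31.9616*v^4 - 8.1034*v^3 - 33.8614*v^2 - 20.586*v + 4.7196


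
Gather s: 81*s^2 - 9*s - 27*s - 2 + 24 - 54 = 81*s^2 - 36*s - 32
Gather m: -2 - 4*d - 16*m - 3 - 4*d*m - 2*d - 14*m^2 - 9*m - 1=-6*d - 14*m^2 + m*(-4*d - 25) - 6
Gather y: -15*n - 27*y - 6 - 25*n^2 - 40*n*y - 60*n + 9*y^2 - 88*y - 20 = -25*n^2 - 75*n + 9*y^2 + y*(-40*n - 115) - 26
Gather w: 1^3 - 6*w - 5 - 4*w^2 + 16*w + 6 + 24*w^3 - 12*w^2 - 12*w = 24*w^3 - 16*w^2 - 2*w + 2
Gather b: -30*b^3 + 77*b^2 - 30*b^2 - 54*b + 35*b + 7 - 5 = -30*b^3 + 47*b^2 - 19*b + 2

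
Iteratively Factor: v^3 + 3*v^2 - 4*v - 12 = (v + 3)*(v^2 - 4) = (v + 2)*(v + 3)*(v - 2)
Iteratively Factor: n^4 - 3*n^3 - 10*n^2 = (n + 2)*(n^3 - 5*n^2) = n*(n + 2)*(n^2 - 5*n) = n*(n - 5)*(n + 2)*(n)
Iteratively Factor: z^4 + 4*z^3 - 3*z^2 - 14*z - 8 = (z + 1)*(z^3 + 3*z^2 - 6*z - 8) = (z + 1)^2*(z^2 + 2*z - 8) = (z + 1)^2*(z + 4)*(z - 2)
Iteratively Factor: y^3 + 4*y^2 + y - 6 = (y - 1)*(y^2 + 5*y + 6) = (y - 1)*(y + 3)*(y + 2)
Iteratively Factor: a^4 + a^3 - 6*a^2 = (a + 3)*(a^3 - 2*a^2) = (a - 2)*(a + 3)*(a^2) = a*(a - 2)*(a + 3)*(a)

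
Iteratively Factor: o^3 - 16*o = (o + 4)*(o^2 - 4*o) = (o - 4)*(o + 4)*(o)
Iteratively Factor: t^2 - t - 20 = (t - 5)*(t + 4)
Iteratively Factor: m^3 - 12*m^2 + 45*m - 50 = (m - 5)*(m^2 - 7*m + 10) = (m - 5)*(m - 2)*(m - 5)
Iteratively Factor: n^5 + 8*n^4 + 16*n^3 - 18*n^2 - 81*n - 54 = (n + 3)*(n^4 + 5*n^3 + n^2 - 21*n - 18) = (n + 1)*(n + 3)*(n^3 + 4*n^2 - 3*n - 18) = (n - 2)*(n + 1)*(n + 3)*(n^2 + 6*n + 9) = (n - 2)*(n + 1)*(n + 3)^2*(n + 3)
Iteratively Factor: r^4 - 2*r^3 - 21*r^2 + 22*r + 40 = (r + 4)*(r^3 - 6*r^2 + 3*r + 10) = (r + 1)*(r + 4)*(r^2 - 7*r + 10) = (r - 2)*(r + 1)*(r + 4)*(r - 5)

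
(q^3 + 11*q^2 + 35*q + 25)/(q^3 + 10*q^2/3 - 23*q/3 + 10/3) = 3*(q^2 + 6*q + 5)/(3*q^2 - 5*q + 2)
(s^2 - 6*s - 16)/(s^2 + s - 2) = (s - 8)/(s - 1)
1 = 1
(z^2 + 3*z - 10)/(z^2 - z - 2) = (z + 5)/(z + 1)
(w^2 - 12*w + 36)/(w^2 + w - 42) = (w - 6)/(w + 7)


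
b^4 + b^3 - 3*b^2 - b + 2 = (b - 1)^2*(b + 1)*(b + 2)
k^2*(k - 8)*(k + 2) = k^4 - 6*k^3 - 16*k^2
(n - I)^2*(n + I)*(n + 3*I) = n^4 + 2*I*n^3 + 4*n^2 + 2*I*n + 3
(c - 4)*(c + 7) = c^2 + 3*c - 28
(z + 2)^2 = z^2 + 4*z + 4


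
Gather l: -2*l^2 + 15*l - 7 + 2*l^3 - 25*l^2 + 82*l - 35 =2*l^3 - 27*l^2 + 97*l - 42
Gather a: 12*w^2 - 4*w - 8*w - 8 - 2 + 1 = 12*w^2 - 12*w - 9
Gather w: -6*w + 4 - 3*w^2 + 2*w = -3*w^2 - 4*w + 4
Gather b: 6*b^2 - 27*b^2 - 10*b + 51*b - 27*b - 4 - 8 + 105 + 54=-21*b^2 + 14*b + 147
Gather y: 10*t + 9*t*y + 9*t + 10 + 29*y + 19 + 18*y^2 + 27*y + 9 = 19*t + 18*y^2 + y*(9*t + 56) + 38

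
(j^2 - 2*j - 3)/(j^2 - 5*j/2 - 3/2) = 2*(j + 1)/(2*j + 1)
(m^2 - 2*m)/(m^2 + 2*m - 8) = m/(m + 4)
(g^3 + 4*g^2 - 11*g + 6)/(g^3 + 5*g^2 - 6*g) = (g - 1)/g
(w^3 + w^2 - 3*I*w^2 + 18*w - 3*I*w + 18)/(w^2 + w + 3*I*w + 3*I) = w - 6*I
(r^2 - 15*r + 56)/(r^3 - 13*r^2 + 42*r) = (r - 8)/(r*(r - 6))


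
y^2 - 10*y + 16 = (y - 8)*(y - 2)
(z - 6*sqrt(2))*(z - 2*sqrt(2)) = z^2 - 8*sqrt(2)*z + 24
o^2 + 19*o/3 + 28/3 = (o + 7/3)*(o + 4)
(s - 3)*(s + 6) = s^2 + 3*s - 18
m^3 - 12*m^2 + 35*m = m*(m - 7)*(m - 5)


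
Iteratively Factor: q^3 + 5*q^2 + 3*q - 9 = (q + 3)*(q^2 + 2*q - 3) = (q - 1)*(q + 3)*(q + 3)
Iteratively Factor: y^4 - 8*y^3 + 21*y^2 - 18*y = (y - 3)*(y^3 - 5*y^2 + 6*y) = (y - 3)*(y - 2)*(y^2 - 3*y) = (y - 3)^2*(y - 2)*(y)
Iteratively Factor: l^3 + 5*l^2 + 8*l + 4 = (l + 2)*(l^2 + 3*l + 2) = (l + 2)^2*(l + 1)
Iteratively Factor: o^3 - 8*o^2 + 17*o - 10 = (o - 1)*(o^2 - 7*o + 10) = (o - 5)*(o - 1)*(o - 2)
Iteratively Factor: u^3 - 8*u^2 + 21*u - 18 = (u - 3)*(u^2 - 5*u + 6) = (u - 3)*(u - 2)*(u - 3)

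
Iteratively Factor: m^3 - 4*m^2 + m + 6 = (m + 1)*(m^2 - 5*m + 6) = (m - 3)*(m + 1)*(m - 2)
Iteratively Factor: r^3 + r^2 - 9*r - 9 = (r - 3)*(r^2 + 4*r + 3) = (r - 3)*(r + 1)*(r + 3)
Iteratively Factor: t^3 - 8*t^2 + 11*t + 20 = (t + 1)*(t^2 - 9*t + 20) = (t - 5)*(t + 1)*(t - 4)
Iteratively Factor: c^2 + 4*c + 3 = (c + 1)*(c + 3)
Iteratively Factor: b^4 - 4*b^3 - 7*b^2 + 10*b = (b - 1)*(b^3 - 3*b^2 - 10*b) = b*(b - 1)*(b^2 - 3*b - 10) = b*(b - 1)*(b + 2)*(b - 5)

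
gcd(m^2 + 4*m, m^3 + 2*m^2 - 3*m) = m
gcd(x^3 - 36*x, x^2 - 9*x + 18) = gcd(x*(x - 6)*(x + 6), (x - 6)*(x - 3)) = x - 6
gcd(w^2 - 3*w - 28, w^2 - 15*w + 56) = w - 7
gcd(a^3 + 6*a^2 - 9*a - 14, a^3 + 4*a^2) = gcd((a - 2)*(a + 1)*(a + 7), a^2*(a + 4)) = 1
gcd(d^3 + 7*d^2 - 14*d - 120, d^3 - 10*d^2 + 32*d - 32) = d - 4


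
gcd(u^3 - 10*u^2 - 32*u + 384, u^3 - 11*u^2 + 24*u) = u - 8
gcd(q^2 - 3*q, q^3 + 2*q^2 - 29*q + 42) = q - 3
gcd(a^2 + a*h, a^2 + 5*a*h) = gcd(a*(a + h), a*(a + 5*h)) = a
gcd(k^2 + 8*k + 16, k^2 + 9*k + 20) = k + 4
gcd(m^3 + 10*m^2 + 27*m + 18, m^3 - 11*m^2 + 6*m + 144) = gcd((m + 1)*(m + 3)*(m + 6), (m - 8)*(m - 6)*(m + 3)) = m + 3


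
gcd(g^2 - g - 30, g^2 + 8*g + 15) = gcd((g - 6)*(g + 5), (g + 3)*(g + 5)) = g + 5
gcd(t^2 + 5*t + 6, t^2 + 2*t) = t + 2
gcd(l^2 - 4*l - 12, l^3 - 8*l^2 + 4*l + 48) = l^2 - 4*l - 12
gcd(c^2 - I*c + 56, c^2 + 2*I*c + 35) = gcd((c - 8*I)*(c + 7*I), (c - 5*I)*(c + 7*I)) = c + 7*I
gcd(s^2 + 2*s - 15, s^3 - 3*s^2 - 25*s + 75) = s^2 + 2*s - 15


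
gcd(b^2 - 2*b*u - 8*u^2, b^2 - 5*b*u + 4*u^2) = -b + 4*u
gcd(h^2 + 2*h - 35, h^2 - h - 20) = h - 5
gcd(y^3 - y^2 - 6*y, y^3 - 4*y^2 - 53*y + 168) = y - 3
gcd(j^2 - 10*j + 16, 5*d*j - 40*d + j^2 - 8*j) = j - 8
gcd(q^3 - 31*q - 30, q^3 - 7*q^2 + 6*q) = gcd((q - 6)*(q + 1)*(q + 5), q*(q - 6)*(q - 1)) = q - 6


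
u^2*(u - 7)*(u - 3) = u^4 - 10*u^3 + 21*u^2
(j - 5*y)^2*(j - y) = j^3 - 11*j^2*y + 35*j*y^2 - 25*y^3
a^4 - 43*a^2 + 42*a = a*(a - 6)*(a - 1)*(a + 7)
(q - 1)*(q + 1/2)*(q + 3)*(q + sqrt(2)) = q^4 + sqrt(2)*q^3 + 5*q^3/2 - 2*q^2 + 5*sqrt(2)*q^2/2 - 2*sqrt(2)*q - 3*q/2 - 3*sqrt(2)/2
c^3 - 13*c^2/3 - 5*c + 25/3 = (c - 5)*(c - 1)*(c + 5/3)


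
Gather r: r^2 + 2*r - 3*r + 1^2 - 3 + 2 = r^2 - r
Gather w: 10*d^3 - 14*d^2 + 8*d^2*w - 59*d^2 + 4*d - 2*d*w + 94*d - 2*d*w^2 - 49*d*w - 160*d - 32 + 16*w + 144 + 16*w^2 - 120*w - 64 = 10*d^3 - 73*d^2 - 62*d + w^2*(16 - 2*d) + w*(8*d^2 - 51*d - 104) + 48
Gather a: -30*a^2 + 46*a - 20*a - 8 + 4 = -30*a^2 + 26*a - 4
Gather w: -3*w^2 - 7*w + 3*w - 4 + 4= -3*w^2 - 4*w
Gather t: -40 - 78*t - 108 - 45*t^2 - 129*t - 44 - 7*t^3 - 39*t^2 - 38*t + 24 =-7*t^3 - 84*t^2 - 245*t - 168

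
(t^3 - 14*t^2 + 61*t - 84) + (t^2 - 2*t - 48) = t^3 - 13*t^2 + 59*t - 132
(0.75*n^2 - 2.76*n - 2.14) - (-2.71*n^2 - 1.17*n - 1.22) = 3.46*n^2 - 1.59*n - 0.92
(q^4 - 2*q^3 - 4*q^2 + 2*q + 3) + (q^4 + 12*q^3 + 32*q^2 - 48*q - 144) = 2*q^4 + 10*q^3 + 28*q^2 - 46*q - 141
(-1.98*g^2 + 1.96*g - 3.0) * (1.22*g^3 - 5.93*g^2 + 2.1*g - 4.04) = -2.4156*g^5 + 14.1326*g^4 - 19.4408*g^3 + 29.9052*g^2 - 14.2184*g + 12.12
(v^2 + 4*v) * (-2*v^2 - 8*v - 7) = -2*v^4 - 16*v^3 - 39*v^2 - 28*v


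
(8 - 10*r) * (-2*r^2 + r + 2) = 20*r^3 - 26*r^2 - 12*r + 16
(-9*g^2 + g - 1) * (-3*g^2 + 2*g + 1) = 27*g^4 - 21*g^3 - 4*g^2 - g - 1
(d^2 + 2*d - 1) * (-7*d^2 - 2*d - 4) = -7*d^4 - 16*d^3 - d^2 - 6*d + 4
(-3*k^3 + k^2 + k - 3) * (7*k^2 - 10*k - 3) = -21*k^5 + 37*k^4 + 6*k^3 - 34*k^2 + 27*k + 9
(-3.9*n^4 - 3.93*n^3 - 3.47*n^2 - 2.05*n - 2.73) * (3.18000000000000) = -12.402*n^4 - 12.4974*n^3 - 11.0346*n^2 - 6.519*n - 8.6814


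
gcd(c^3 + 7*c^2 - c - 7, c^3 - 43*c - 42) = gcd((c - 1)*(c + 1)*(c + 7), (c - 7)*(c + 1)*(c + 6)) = c + 1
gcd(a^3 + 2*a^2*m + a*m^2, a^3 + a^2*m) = a^2 + a*m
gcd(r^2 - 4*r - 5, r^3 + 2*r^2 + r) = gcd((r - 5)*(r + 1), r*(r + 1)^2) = r + 1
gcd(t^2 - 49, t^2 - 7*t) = t - 7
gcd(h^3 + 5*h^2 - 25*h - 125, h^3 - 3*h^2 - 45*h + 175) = h - 5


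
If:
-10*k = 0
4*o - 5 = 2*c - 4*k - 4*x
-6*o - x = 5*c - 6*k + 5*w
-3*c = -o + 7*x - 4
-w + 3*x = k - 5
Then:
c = -625/78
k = 0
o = -71/12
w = 753/52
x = 493/156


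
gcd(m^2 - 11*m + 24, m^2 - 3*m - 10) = 1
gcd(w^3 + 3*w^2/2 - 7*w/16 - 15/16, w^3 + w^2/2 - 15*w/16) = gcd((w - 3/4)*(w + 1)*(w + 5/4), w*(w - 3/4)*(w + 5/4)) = w^2 + w/2 - 15/16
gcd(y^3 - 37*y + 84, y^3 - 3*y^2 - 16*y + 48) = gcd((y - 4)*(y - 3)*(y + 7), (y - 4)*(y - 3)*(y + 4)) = y^2 - 7*y + 12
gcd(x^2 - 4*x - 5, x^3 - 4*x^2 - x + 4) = x + 1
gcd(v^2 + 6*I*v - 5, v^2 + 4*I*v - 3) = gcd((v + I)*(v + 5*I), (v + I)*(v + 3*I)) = v + I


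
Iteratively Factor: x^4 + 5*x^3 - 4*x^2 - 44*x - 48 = (x + 4)*(x^3 + x^2 - 8*x - 12) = (x + 2)*(x + 4)*(x^2 - x - 6) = (x - 3)*(x + 2)*(x + 4)*(x + 2)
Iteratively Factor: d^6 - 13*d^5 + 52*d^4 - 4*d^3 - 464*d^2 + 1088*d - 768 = (d - 4)*(d^5 - 9*d^4 + 16*d^3 + 60*d^2 - 224*d + 192) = (d - 4)*(d + 3)*(d^4 - 12*d^3 + 52*d^2 - 96*d + 64) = (d - 4)^2*(d + 3)*(d^3 - 8*d^2 + 20*d - 16) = (d - 4)^3*(d + 3)*(d^2 - 4*d + 4) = (d - 4)^3*(d - 2)*(d + 3)*(d - 2)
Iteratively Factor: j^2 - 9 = (j - 3)*(j + 3)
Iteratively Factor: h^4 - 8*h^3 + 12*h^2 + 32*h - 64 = (h - 2)*(h^3 - 6*h^2 + 32) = (h - 2)*(h + 2)*(h^2 - 8*h + 16) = (h - 4)*(h - 2)*(h + 2)*(h - 4)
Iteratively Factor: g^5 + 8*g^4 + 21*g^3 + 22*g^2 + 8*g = (g + 4)*(g^4 + 4*g^3 + 5*g^2 + 2*g) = (g + 1)*(g + 4)*(g^3 + 3*g^2 + 2*g) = (g + 1)^2*(g + 4)*(g^2 + 2*g) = g*(g + 1)^2*(g + 4)*(g + 2)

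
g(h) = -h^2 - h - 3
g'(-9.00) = 17.00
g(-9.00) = -75.00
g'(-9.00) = 17.00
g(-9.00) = -75.00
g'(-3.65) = 6.30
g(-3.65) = -12.67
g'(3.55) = -8.10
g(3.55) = -19.15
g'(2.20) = -5.40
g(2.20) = -10.04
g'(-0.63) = 0.26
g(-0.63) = -2.77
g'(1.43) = -3.86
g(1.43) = -6.47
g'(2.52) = -6.04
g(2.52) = -11.87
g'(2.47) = -5.94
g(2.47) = -11.57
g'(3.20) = -7.40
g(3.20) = -16.44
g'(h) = -2*h - 1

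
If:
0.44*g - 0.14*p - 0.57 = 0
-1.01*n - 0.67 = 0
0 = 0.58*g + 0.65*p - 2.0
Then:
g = 1.77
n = -0.66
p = 1.50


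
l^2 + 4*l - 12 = (l - 2)*(l + 6)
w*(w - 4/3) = w^2 - 4*w/3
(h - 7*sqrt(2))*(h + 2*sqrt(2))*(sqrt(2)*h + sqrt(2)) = sqrt(2)*h^3 - 10*h^2 + sqrt(2)*h^2 - 28*sqrt(2)*h - 10*h - 28*sqrt(2)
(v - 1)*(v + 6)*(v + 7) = v^3 + 12*v^2 + 29*v - 42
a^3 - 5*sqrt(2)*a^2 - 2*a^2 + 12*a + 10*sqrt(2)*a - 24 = (a - 2)*(a - 3*sqrt(2))*(a - 2*sqrt(2))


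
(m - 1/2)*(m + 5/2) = m^2 + 2*m - 5/4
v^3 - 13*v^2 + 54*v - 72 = (v - 6)*(v - 4)*(v - 3)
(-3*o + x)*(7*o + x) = -21*o^2 + 4*o*x + x^2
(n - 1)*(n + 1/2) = n^2 - n/2 - 1/2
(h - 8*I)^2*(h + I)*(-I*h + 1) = -I*h^4 - 14*h^3 + 33*I*h^2 - 112*h - 64*I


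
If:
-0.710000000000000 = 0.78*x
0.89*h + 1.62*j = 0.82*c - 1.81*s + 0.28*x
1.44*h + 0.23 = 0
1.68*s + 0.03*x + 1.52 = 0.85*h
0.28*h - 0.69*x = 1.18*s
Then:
No Solution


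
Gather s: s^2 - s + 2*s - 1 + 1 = s^2 + s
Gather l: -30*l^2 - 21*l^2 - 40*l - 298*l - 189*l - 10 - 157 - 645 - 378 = -51*l^2 - 527*l - 1190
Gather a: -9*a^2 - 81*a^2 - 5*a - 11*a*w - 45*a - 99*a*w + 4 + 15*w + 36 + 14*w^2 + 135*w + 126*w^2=-90*a^2 + a*(-110*w - 50) + 140*w^2 + 150*w + 40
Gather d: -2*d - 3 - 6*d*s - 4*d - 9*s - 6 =d*(-6*s - 6) - 9*s - 9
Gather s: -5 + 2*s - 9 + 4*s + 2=6*s - 12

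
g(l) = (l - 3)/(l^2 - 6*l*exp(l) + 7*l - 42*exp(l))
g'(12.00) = 0.00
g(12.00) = 0.00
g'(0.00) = -0.09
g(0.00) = 0.07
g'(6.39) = 0.00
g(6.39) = -0.00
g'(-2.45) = -0.10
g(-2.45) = 0.40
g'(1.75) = -0.01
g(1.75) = 0.00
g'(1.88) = -0.01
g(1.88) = 0.00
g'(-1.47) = -0.15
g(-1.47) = 0.28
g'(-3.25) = -0.10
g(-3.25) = 0.48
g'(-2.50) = -0.10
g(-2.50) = 0.41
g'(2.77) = -0.00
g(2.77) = 0.00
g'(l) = (l - 3)*(6*l*exp(l) - 2*l + 48*exp(l) - 7)/(l^2 - 6*l*exp(l) + 7*l - 42*exp(l))^2 + 1/(l^2 - 6*l*exp(l) + 7*l - 42*exp(l)) = (l^2 - 6*l*exp(l) + 7*l + (l - 3)*(6*l*exp(l) - 2*l + 48*exp(l) - 7) - 42*exp(l))/(l^2 - 6*l*exp(l) + 7*l - 42*exp(l))^2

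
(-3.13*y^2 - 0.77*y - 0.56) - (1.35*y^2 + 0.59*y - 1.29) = -4.48*y^2 - 1.36*y + 0.73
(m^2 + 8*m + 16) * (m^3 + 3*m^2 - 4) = m^5 + 11*m^4 + 40*m^3 + 44*m^2 - 32*m - 64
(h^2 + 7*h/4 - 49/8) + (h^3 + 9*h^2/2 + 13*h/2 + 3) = h^3 + 11*h^2/2 + 33*h/4 - 25/8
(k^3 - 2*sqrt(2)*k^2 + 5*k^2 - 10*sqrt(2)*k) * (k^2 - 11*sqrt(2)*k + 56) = k^5 - 13*sqrt(2)*k^4 + 5*k^4 - 65*sqrt(2)*k^3 + 100*k^3 - 112*sqrt(2)*k^2 + 500*k^2 - 560*sqrt(2)*k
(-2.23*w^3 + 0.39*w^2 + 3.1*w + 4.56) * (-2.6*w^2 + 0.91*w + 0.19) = 5.798*w^5 - 3.0433*w^4 - 8.1288*w^3 - 8.9609*w^2 + 4.7386*w + 0.8664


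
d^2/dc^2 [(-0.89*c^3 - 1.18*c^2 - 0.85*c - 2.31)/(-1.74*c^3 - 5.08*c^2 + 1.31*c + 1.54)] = (-8.58863999999994*c^6 + 27.6127560000002*c^5 + 173.761272*c^4 + 451.394966*c^3 + 419.577312*c^2 - 2.53360800000002*c + 46.238962)/(5.268024*c^9 + 46.140624*c^8 + 122.81094*c^7 + 47.632888*c^6 - 174.135318*c^5 - 72.010548*c^4 + 71.622013*c^3 + 28.214802*c^2 - 9.320388*c - 3.652264)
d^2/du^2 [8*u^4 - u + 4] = 96*u^2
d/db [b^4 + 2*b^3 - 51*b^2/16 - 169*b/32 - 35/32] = 4*b^3 + 6*b^2 - 51*b/8 - 169/32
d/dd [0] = 0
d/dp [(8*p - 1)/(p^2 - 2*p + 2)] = 2*(-4*p^2 + p + 7)/(p^4 - 4*p^3 + 8*p^2 - 8*p + 4)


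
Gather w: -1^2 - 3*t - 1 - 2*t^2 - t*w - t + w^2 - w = -2*t^2 - 4*t + w^2 + w*(-t - 1) - 2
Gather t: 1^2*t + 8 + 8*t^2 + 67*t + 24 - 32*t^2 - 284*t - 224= -24*t^2 - 216*t - 192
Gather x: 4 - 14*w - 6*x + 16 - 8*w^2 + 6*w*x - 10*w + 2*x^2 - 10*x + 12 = -8*w^2 - 24*w + 2*x^2 + x*(6*w - 16) + 32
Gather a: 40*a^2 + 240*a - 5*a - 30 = 40*a^2 + 235*a - 30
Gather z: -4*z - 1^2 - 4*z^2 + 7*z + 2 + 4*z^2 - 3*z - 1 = 0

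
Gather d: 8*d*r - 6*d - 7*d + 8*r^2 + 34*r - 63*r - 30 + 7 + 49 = d*(8*r - 13) + 8*r^2 - 29*r + 26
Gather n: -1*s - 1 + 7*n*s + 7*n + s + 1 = n*(7*s + 7)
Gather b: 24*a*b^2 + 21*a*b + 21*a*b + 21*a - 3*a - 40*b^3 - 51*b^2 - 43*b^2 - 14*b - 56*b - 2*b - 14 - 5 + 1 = 18*a - 40*b^3 + b^2*(24*a - 94) + b*(42*a - 72) - 18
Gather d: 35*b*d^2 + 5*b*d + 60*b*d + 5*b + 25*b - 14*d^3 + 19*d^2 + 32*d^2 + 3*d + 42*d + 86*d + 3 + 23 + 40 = 30*b - 14*d^3 + d^2*(35*b + 51) + d*(65*b + 131) + 66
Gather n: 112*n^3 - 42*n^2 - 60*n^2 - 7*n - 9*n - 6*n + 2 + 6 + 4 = 112*n^3 - 102*n^2 - 22*n + 12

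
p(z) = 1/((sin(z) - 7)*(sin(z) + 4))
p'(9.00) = 0.00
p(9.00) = -0.03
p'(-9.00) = 0.00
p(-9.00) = -0.04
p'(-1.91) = -0.00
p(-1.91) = -0.04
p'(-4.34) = -0.00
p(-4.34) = -0.03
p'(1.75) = -0.00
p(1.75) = -0.03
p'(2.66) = -0.00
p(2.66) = -0.03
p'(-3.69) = -0.00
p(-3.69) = -0.03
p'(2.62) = -0.00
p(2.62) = -0.03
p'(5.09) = 0.00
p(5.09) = -0.04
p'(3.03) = -0.00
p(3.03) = -0.04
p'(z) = -cos(z)/((sin(z) - 7)*(sin(z) + 4)^2) - cos(z)/((sin(z) - 7)^2*(sin(z) + 4)) = (3 - 2*sin(z))*cos(z)/((sin(z) - 7)^2*(sin(z) + 4)^2)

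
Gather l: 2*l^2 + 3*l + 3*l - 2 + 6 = 2*l^2 + 6*l + 4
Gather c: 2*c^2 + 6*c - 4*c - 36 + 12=2*c^2 + 2*c - 24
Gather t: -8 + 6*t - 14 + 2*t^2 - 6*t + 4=2*t^2 - 18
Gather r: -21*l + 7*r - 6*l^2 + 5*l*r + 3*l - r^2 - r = -6*l^2 - 18*l - r^2 + r*(5*l + 6)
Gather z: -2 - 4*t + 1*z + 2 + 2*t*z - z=2*t*z - 4*t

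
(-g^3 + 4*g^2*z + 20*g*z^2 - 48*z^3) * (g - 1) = -g^4 + 4*g^3*z + g^3 + 20*g^2*z^2 - 4*g^2*z - 48*g*z^3 - 20*g*z^2 + 48*z^3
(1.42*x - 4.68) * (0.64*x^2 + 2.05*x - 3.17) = 0.9088*x^3 - 0.0842000000000005*x^2 - 14.0954*x + 14.8356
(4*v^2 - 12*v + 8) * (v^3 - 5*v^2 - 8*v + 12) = 4*v^5 - 32*v^4 + 36*v^3 + 104*v^2 - 208*v + 96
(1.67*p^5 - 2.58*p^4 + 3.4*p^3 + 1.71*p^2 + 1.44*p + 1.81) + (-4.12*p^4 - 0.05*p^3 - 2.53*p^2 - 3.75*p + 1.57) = 1.67*p^5 - 6.7*p^4 + 3.35*p^3 - 0.82*p^2 - 2.31*p + 3.38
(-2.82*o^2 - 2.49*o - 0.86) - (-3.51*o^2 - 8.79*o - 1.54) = 0.69*o^2 + 6.3*o + 0.68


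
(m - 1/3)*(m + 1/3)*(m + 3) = m^3 + 3*m^2 - m/9 - 1/3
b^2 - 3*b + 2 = (b - 2)*(b - 1)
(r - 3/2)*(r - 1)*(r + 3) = r^3 + r^2/2 - 6*r + 9/2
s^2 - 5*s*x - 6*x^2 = (s - 6*x)*(s + x)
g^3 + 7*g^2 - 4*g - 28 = (g - 2)*(g + 2)*(g + 7)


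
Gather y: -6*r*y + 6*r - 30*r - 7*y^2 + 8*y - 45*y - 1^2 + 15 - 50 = -24*r - 7*y^2 + y*(-6*r - 37) - 36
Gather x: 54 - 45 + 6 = 15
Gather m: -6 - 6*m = -6*m - 6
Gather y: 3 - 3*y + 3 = 6 - 3*y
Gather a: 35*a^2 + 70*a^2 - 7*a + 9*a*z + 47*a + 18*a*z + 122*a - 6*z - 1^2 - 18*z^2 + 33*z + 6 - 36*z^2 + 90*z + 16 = 105*a^2 + a*(27*z + 162) - 54*z^2 + 117*z + 21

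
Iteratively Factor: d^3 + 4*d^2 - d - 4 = (d - 1)*(d^2 + 5*d + 4) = (d - 1)*(d + 4)*(d + 1)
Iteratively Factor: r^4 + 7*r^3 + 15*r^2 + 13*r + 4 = (r + 1)*(r^3 + 6*r^2 + 9*r + 4) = (r + 1)^2*(r^2 + 5*r + 4) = (r + 1)^3*(r + 4)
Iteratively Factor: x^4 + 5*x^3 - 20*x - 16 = (x + 1)*(x^3 + 4*x^2 - 4*x - 16) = (x + 1)*(x + 2)*(x^2 + 2*x - 8) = (x - 2)*(x + 1)*(x + 2)*(x + 4)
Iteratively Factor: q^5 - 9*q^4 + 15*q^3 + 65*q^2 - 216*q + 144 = (q - 4)*(q^4 - 5*q^3 - 5*q^2 + 45*q - 36) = (q - 4)*(q - 1)*(q^3 - 4*q^2 - 9*q + 36) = (q - 4)*(q - 3)*(q - 1)*(q^2 - q - 12) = (q - 4)^2*(q - 3)*(q - 1)*(q + 3)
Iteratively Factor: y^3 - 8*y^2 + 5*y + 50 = (y - 5)*(y^2 - 3*y - 10) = (y - 5)*(y + 2)*(y - 5)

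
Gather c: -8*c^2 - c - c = -8*c^2 - 2*c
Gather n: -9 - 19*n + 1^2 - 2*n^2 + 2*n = -2*n^2 - 17*n - 8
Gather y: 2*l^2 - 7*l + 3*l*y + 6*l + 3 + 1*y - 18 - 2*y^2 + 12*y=2*l^2 - l - 2*y^2 + y*(3*l + 13) - 15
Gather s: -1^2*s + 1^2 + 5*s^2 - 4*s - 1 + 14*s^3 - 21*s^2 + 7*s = 14*s^3 - 16*s^2 + 2*s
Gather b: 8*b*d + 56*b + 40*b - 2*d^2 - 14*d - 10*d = b*(8*d + 96) - 2*d^2 - 24*d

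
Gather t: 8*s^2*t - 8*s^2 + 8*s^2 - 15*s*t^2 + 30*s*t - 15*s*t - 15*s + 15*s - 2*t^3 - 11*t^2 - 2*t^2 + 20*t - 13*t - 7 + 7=-2*t^3 + t^2*(-15*s - 13) + t*(8*s^2 + 15*s + 7)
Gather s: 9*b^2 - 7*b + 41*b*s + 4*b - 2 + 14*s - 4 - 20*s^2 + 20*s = 9*b^2 - 3*b - 20*s^2 + s*(41*b + 34) - 6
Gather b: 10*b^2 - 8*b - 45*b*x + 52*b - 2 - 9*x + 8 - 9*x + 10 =10*b^2 + b*(44 - 45*x) - 18*x + 16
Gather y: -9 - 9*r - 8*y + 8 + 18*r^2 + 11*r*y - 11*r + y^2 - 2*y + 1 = 18*r^2 - 20*r + y^2 + y*(11*r - 10)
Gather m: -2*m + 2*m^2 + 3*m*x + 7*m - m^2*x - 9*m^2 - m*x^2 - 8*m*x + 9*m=m^2*(-x - 7) + m*(-x^2 - 5*x + 14)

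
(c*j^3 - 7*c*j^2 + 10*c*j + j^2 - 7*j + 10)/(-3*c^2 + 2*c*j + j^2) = (c*j^3 - 7*c*j^2 + 10*c*j + j^2 - 7*j + 10)/(-3*c^2 + 2*c*j + j^2)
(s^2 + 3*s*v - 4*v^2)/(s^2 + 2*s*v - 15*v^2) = (s^2 + 3*s*v - 4*v^2)/(s^2 + 2*s*v - 15*v^2)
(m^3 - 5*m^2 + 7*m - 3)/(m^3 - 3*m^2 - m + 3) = (m - 1)/(m + 1)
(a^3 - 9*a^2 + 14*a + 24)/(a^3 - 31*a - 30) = (a - 4)/(a + 5)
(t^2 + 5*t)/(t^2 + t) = (t + 5)/(t + 1)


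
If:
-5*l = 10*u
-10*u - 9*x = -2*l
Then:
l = 9*x/7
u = -9*x/14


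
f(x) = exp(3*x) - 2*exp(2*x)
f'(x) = 3*exp(3*x) - 4*exp(2*x)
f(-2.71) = -0.01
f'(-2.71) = -0.02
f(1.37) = 29.97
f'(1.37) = 120.89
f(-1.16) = -0.17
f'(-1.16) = -0.30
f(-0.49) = -0.52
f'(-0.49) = -0.81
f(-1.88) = -0.04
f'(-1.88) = -0.08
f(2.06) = 359.87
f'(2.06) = 1202.74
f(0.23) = -1.17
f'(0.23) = -0.36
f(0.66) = -0.24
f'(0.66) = 6.75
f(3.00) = 7296.23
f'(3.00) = 22695.54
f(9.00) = 531916920663.52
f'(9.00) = 1595882081928.85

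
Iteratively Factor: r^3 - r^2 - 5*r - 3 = (r + 1)*(r^2 - 2*r - 3) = (r + 1)^2*(r - 3)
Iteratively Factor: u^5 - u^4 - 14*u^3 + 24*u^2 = (u + 4)*(u^4 - 5*u^3 + 6*u^2) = u*(u + 4)*(u^3 - 5*u^2 + 6*u) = u^2*(u + 4)*(u^2 - 5*u + 6) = u^2*(u - 2)*(u + 4)*(u - 3)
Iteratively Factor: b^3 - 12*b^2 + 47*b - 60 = (b - 4)*(b^2 - 8*b + 15) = (b - 5)*(b - 4)*(b - 3)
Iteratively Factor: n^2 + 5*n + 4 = (n + 4)*(n + 1)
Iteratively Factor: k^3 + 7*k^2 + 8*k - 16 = (k + 4)*(k^2 + 3*k - 4) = (k - 1)*(k + 4)*(k + 4)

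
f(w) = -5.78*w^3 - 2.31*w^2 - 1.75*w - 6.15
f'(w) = -17.34*w^2 - 4.62*w - 1.75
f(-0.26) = -5.75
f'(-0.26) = -1.72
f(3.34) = -253.13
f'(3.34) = -210.62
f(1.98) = -63.54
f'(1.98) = -78.88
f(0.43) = -7.79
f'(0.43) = -6.94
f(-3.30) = 182.18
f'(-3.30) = -175.34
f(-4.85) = 607.41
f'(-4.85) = -387.22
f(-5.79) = 1048.47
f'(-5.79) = -556.31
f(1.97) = -62.75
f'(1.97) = -78.15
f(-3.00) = 134.37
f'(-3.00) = -143.95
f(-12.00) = 9670.05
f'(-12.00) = -2443.27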